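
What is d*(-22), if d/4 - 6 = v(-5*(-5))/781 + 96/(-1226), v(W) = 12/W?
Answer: -567064848/1088075 ≈ -521.16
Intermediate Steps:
d = 283532424/11968825 (d = 24 + 4*((12/((-5*(-5))))/781 + 96/(-1226)) = 24 + 4*((12/25)*(1/781) + 96*(-1/1226)) = 24 + 4*((12*(1/25))*(1/781) - 48/613) = 24 + 4*((12/25)*(1/781) - 48/613) = 24 + 4*(12/19525 - 48/613) = 24 + 4*(-929844/11968825) = 24 - 3719376/11968825 = 283532424/11968825 ≈ 23.689)
d*(-22) = (283532424/11968825)*(-22) = -567064848/1088075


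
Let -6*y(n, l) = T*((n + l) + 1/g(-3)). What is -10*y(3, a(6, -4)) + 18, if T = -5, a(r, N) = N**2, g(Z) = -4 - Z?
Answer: -132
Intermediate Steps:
y(n, l) = -5/6 + 5*l/6 + 5*n/6 (y(n, l) = -(-5)*((n + l) + 1/(-4 - 1*(-3)))/6 = -(-5)*((l + n) + 1/(-4 + 3))/6 = -(-5)*((l + n) + 1/(-1))/6 = -(-5)*((l + n) - 1)/6 = -(-5)*(-1 + l + n)/6 = -(5 - 5*l - 5*n)/6 = -5/6 + 5*l/6 + 5*n/6)
-10*y(3, a(6, -4)) + 18 = -10*(-5/6 + (5/6)*(-4)**2 + (5/6)*3) + 18 = -10*(-5/6 + (5/6)*16 + 5/2) + 18 = -10*(-5/6 + 40/3 + 5/2) + 18 = -10*15 + 18 = -150 + 18 = -132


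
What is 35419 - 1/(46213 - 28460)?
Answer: 628793506/17753 ≈ 35419.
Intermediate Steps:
35419 - 1/(46213 - 28460) = 35419 - 1/17753 = 628793506/17753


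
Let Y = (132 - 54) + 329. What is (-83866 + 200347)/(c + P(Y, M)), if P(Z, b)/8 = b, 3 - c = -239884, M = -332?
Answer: 38827/79077 ≈ 0.49100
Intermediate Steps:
c = 239887 (c = 3 - 1*(-239884) = 3 + 239884 = 239887)
Y = 407 (Y = 78 + 329 = 407)
P(Z, b) = 8*b
(-83866 + 200347)/(c + P(Y, M)) = (-83866 + 200347)/(239887 + 8*(-332)) = 116481/(239887 - 2656) = 116481/237231 = 116481*(1/237231) = 38827/79077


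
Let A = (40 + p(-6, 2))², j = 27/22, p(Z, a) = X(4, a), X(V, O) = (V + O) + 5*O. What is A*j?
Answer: 42336/11 ≈ 3848.7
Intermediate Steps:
X(V, O) = V + 6*O (X(V, O) = (O + V) + 5*O = V + 6*O)
p(Z, a) = 4 + 6*a
j = 27/22 (j = 27*(1/22) = 27/22 ≈ 1.2273)
A = 3136 (A = (40 + (4 + 6*2))² = (40 + (4 + 12))² = (40 + 16)² = 56² = 3136)
A*j = 3136*(27/22) = 42336/11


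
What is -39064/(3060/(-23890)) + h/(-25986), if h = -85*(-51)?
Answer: 404185572491/1325286 ≈ 3.0498e+5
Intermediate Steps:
h = 4335
-39064/(3060/(-23890)) + h/(-25986) = -39064/(3060/(-23890)) + 4335/(-25986) = -39064/(3060*(-1/23890)) + 4335*(-1/25986) = -39064/(-306/2389) - 1445/8662 = -39064*(-2389/306) - 1445/8662 = 46661948/153 - 1445/8662 = 404185572491/1325286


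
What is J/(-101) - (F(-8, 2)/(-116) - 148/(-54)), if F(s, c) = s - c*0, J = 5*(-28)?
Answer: -112580/79083 ≈ -1.4236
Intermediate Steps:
J = -140
F(s, c) = s (F(s, c) = s - 1*0 = s + 0 = s)
J/(-101) - (F(-8, 2)/(-116) - 148/(-54)) = -140/(-101) - (-8/(-116) - 148/(-54)) = -140*(-1/101) - (-8*(-1/116) - 148*(-1/54)) = 140/101 - (2/29 + 74/27) = 140/101 - 1*2200/783 = 140/101 - 2200/783 = -112580/79083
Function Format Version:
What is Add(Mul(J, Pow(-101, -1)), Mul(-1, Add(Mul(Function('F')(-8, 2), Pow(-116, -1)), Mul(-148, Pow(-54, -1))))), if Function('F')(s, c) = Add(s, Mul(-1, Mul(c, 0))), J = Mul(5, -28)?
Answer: Rational(-112580, 79083) ≈ -1.4236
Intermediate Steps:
J = -140
Function('F')(s, c) = s (Function('F')(s, c) = Add(s, Mul(-1, 0)) = Add(s, 0) = s)
Add(Mul(J, Pow(-101, -1)), Mul(-1, Add(Mul(Function('F')(-8, 2), Pow(-116, -1)), Mul(-148, Pow(-54, -1))))) = Add(Mul(-140, Pow(-101, -1)), Mul(-1, Add(Mul(-8, Pow(-116, -1)), Mul(-148, Pow(-54, -1))))) = Add(Mul(-140, Rational(-1, 101)), Mul(-1, Add(Mul(-8, Rational(-1, 116)), Mul(-148, Rational(-1, 54))))) = Add(Rational(140, 101), Mul(-1, Add(Rational(2, 29), Rational(74, 27)))) = Add(Rational(140, 101), Mul(-1, Rational(2200, 783))) = Add(Rational(140, 101), Rational(-2200, 783)) = Rational(-112580, 79083)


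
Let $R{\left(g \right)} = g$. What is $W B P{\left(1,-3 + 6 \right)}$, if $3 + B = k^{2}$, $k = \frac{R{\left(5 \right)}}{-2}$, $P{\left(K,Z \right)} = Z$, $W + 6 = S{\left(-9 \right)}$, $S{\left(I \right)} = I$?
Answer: $- \frac{585}{4} \approx -146.25$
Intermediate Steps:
$W = -15$ ($W = -6 - 9 = -15$)
$k = - \frac{5}{2}$ ($k = \frac{5}{-2} = 5 \left(- \frac{1}{2}\right) = - \frac{5}{2} \approx -2.5$)
$B = \frac{13}{4}$ ($B = -3 + \left(- \frac{5}{2}\right)^{2} = -3 + \frac{25}{4} = \frac{13}{4} \approx 3.25$)
$W B P{\left(1,-3 + 6 \right)} = \left(-15\right) \frac{13}{4} \left(-3 + 6\right) = \left(- \frac{195}{4}\right) 3 = - \frac{585}{4}$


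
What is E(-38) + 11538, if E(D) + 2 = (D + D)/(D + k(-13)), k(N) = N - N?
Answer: 11538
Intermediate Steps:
k(N) = 0
E(D) = 0 (E(D) = -2 + (D + D)/(D + 0) = -2 + (2*D)/D = -2 + 2 = 0)
E(-38) + 11538 = 0 + 11538 = 11538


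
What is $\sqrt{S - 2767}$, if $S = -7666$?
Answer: $i \sqrt{10433} \approx 102.14 i$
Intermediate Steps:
$\sqrt{S - 2767} = \sqrt{-7666 - 2767} = \sqrt{-10433} = i \sqrt{10433}$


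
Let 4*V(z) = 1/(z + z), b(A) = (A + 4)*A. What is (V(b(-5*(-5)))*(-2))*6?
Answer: -3/1450 ≈ -0.0020690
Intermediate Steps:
b(A) = A*(4 + A) (b(A) = (4 + A)*A = A*(4 + A))
V(z) = 1/(8*z) (V(z) = 1/(4*(z + z)) = 1/(4*((2*z))) = (1/(2*z))/4 = 1/(8*z))
(V(b(-5*(-5)))*(-2))*6 = ((1/(8*(((-5*(-5))*(4 - 5*(-5))))))*(-2))*6 = ((1/(8*((25*(4 + 25)))))*(-2))*6 = ((1/(8*((25*29))))*(-2))*6 = (((⅛)/725)*(-2))*6 = (((⅛)*(1/725))*(-2))*6 = ((1/5800)*(-2))*6 = -1/2900*6 = -3/1450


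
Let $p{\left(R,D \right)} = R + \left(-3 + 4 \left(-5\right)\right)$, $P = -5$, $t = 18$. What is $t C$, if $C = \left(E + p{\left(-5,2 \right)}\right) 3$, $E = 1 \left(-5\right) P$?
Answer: $-162$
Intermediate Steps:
$p{\left(R,D \right)} = -23 + R$ ($p{\left(R,D \right)} = R - 23 = -23 + R$)
$E = 25$ ($E = 1 \left(-5\right) \left(-5\right) = \left(-5\right) \left(-5\right) = 25$)
$C = -9$ ($C = \left(25 - 28\right) 3 = \left(-3\right) 3 = -9$)
$t C = 18 \left(-9\right) = -162$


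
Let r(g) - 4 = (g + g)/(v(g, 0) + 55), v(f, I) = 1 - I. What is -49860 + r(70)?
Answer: -99707/2 ≈ -49854.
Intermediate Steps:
r(g) = 4 + g/28 (r(g) = 4 + (g + g)/((1 - 1*0) + 55) = 4 + (2*g)/((1 + 0) + 55) = 4 + (2*g)/(1 + 55) = 4 + (2*g)/56 = 4 + (2*g)*(1/56) = 4 + g/28)
-49860 + r(70) = -49860 + (4 + (1/28)*70) = -49860 + (4 + 5/2) = -49860 + 13/2 = -99707/2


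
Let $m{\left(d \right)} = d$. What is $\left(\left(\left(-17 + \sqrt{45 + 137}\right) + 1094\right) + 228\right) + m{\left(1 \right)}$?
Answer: $1306 + \sqrt{182} \approx 1319.5$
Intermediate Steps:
$\left(\left(\left(-17 + \sqrt{45 + 137}\right) + 1094\right) + 228\right) + m{\left(1 \right)} = \left(\left(\left(-17 + \sqrt{45 + 137}\right) + 1094\right) + 228\right) + 1 = \left(\left(\left(-17 + \sqrt{182}\right) + 1094\right) + 228\right) + 1 = \left(\left(1077 + \sqrt{182}\right) + 228\right) + 1 = \left(1305 + \sqrt{182}\right) + 1 = 1306 + \sqrt{182}$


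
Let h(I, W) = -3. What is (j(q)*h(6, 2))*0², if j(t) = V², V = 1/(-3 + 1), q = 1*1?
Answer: 0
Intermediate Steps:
q = 1
V = -½ (V = 1/(-2) = -½ ≈ -0.50000)
j(t) = ¼ (j(t) = (-½)² = ¼)
(j(q)*h(6, 2))*0² = ((¼)*(-3))*0² = -¾*0 = 0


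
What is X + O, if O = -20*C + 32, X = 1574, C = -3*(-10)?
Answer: 1006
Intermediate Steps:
C = 30
O = -568 (O = -20*30 + 32 = -600 + 32 = -568)
X + O = 1574 - 568 = 1006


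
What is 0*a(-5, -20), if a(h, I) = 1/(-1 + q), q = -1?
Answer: 0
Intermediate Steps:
a(h, I) = -1/2 (a(h, I) = 1/(-1 - 1) = 1/(-2) = -1/2)
0*a(-5, -20) = 0*(-1/2) = 0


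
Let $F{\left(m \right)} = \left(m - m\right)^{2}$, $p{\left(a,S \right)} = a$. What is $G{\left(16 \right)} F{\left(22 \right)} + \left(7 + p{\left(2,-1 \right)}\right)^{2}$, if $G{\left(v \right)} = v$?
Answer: $81$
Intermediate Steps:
$F{\left(m \right)} = 0$ ($F{\left(m \right)} = 0^{2} = 0$)
$G{\left(16 \right)} F{\left(22 \right)} + \left(7 + p{\left(2,-1 \right)}\right)^{2} = 16 \cdot 0 + \left(7 + 2\right)^{2} = 0 + 9^{2} = 0 + 81 = 81$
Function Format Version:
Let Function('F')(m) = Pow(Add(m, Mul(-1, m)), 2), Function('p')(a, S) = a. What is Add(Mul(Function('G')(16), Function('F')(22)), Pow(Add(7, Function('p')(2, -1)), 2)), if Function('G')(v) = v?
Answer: 81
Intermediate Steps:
Function('F')(m) = 0 (Function('F')(m) = Pow(0, 2) = 0)
Add(Mul(Function('G')(16), Function('F')(22)), Pow(Add(7, Function('p')(2, -1)), 2)) = Add(Mul(16, 0), Pow(Add(7, 2), 2)) = Add(0, Pow(9, 2)) = Add(0, 81) = 81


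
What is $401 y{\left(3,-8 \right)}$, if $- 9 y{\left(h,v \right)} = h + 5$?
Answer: $- \frac{3208}{9} \approx -356.44$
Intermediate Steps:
$y{\left(h,v \right)} = - \frac{5}{9} - \frac{h}{9}$ ($y{\left(h,v \right)} = - \frac{h + 5}{9} = - \frac{5 + h}{9} = - \frac{5}{9} - \frac{h}{9}$)
$401 y{\left(3,-8 \right)} = 401 \left(- \frac{5}{9} - \frac{1}{3}\right) = 401 \left(- \frac{8}{9}\right) = - \frac{3208}{9}$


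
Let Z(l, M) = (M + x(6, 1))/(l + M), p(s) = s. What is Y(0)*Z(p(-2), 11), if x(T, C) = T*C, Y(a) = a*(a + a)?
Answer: 0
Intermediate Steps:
Y(a) = 2*a**2 (Y(a) = a*(2*a) = 2*a**2)
x(T, C) = C*T
Z(l, M) = (6 + M)/(M + l) (Z(l, M) = (M + 1*6)/(l + M) = (M + 6)/(M + l) = (6 + M)/(M + l))
Y(0)*Z(p(-2), 11) = (2*0**2)*((6 + 11)/(11 - 2)) = (2*0)*(17/9) = 0*((1/9)*17) = 0*(17/9) = 0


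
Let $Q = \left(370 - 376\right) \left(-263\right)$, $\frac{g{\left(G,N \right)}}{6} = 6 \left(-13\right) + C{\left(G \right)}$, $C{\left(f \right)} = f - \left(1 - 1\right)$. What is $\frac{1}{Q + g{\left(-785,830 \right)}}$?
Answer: $- \frac{1}{3600} \approx -0.00027778$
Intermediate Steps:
$C{\left(f \right)} = f$ ($C{\left(f \right)} = f - 0 = f + 0 = f$)
$g{\left(G,N \right)} = -468 + 6 G$ ($g{\left(G,N \right)} = 6 \left(6 \left(-13\right) + G\right) = 6 \left(-78 + G\right) = -468 + 6 G$)
$Q = 1578$ ($Q = \left(-6\right) \left(-263\right) = 1578$)
$\frac{1}{Q + g{\left(-785,830 \right)}} = \frac{1}{1578 + \left(-468 + 6 \left(-785\right)\right)} = \frac{1}{1578 - 5178} = \frac{1}{-3600} = - \frac{1}{3600}$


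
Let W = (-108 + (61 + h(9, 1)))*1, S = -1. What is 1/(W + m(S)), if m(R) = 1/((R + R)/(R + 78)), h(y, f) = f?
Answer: -2/169 ≈ -0.011834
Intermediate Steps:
m(R) = (78 + R)/(2*R) (m(R) = 1/((2*R)/(78 + R)) = 1/(2*R/(78 + R)) = (78 + R)/(2*R))
W = -46 (W = (-108 + (61 + 1))*1 = (-108 + 62)*1 = -46*1 = -46)
1/(W + m(S)) = 1/(-46 + (½)*(78 - 1)/(-1)) = 1/(-46 + (½)*(-1)*77) = 1/(-46 - 77/2) = 1/(-169/2) = -2/169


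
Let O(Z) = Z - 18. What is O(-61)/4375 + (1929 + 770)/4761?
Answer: 11432006/20829375 ≈ 0.54884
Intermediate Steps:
O(Z) = -18 + Z
O(-61)/4375 + (1929 + 770)/4761 = (-18 - 61)/4375 + (1929 + 770)/4761 = -79*1/4375 + 2699*(1/4761) = -79/4375 + 2699/4761 = 11432006/20829375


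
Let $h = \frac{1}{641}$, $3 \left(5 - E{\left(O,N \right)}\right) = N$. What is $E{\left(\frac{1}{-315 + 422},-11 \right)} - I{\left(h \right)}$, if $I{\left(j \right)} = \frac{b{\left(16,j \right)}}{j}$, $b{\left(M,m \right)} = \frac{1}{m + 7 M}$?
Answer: $\frac{211325}{71793} \approx 2.9435$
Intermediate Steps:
$E{\left(O,N \right)} = 5 - \frac{N}{3}$
$h = \frac{1}{641} \approx 0.0015601$
$I{\left(j \right)} = \frac{1}{j \left(112 + j\right)}$ ($I{\left(j \right)} = \frac{1}{\left(j + 7 \cdot 16\right) j} = \frac{1}{\left(j + 112\right) j} = \frac{1}{\left(112 + j\right) j} = \frac{1}{j \left(112 + j\right)}$)
$E{\left(\frac{1}{-315 + 422},-11 \right)} - I{\left(h \right)} = \left(5 - - \frac{11}{3}\right) - \frac{\frac{1}{\frac{1}{641}}}{112 + \frac{1}{641}} = \left(5 + \frac{11}{3}\right) - \frac{641}{\frac{71793}{641}} = \frac{26}{3} - 641 \cdot \frac{641}{71793} = \frac{26}{3} - \frac{410881}{71793} = \frac{211325}{71793}$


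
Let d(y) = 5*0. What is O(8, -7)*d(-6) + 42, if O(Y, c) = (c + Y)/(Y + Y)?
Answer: 42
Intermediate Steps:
d(y) = 0
O(Y, c) = (Y + c)/(2*Y) (O(Y, c) = (Y + c)/((2*Y)) = (Y + c)*(1/(2*Y)) = (Y + c)/(2*Y))
O(8, -7)*d(-6) + 42 = ((1/2)*(8 - 7)/8)*0 + 42 = ((1/2)*(1/8)*1)*0 + 42 = (1/16)*0 + 42 = 0 + 42 = 42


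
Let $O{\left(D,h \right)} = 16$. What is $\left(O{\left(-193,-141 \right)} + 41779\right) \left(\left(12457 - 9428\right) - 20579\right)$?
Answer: $-733502250$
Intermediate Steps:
$\left(O{\left(-193,-141 \right)} + 41779\right) \left(\left(12457 - 9428\right) - 20579\right) = \left(16 + 41779\right) \left(\left(12457 - 9428\right) - 20579\right) = 41795 \left(\left(12457 - 9428\right) - 20579\right) = 41795 \left(3029 - 20579\right) = 41795 \left(-17550\right) = -733502250$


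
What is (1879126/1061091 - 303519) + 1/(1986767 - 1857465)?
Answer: -41642924551057015/137201188482 ≈ -3.0352e+5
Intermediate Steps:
(1879126/1061091 - 303519) + 1/(1986767 - 1857465) = (1879126*(1/1061091) - 303519) + 1/129302 = (1879126/1061091 - 303519) + 1/129302 = -322059400103/1061091 + 1/129302 = -41642924551057015/137201188482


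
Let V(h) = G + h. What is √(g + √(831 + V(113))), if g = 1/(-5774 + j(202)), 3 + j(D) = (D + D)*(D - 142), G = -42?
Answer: √(18463 + 340882369*√902)/18463 ≈ 5.4803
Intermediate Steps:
V(h) = -42 + h
j(D) = -3 + 2*D*(-142 + D) (j(D) = -3 + (D + D)*(D - 142) = -3 + (2*D)*(-142 + D) = -3 + 2*D*(-142 + D))
g = 1/18463 (g = 1/(-5774 + (-3 - 284*202 + 2*202²)) = 1/(-5774 + (-3 - 57368 + 2*40804)) = 1/(-5774 + (-3 - 57368 + 81608)) = 1/(-5774 + 24237) = 1/18463 ≈ 5.4162e-5)
√(g + √(831 + V(113))) = √(1/18463 + √(831 + (-42 + 113))) = √(1/18463 + √(831 + 71)) = √(1/18463 + √902)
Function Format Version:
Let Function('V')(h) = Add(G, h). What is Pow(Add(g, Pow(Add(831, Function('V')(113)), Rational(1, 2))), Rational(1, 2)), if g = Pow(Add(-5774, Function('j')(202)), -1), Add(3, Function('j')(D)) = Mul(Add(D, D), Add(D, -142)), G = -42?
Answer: Mul(Rational(1, 18463), Pow(Add(18463, Mul(340882369, Pow(902, Rational(1, 2)))), Rational(1, 2))) ≈ 5.4803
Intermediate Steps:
Function('V')(h) = Add(-42, h)
Function('j')(D) = Add(-3, Mul(2, D, Add(-142, D))) (Function('j')(D) = Add(-3, Mul(Add(D, D), Add(D, -142))) = Add(-3, Mul(Mul(2, D), Add(-142, D))) = Add(-3, Mul(2, D, Add(-142, D))))
g = Rational(1, 18463) (g = Pow(Add(-5774, Add(-3, Mul(-284, 202), Mul(2, Pow(202, 2)))), -1) = Pow(Add(-5774, Add(-3, -57368, Mul(2, 40804))), -1) = Pow(Add(-5774, Add(-3, -57368, 81608)), -1) = Pow(Add(-5774, 24237), -1) = Pow(18463, -1) = Rational(1, 18463) ≈ 5.4162e-5)
Pow(Add(g, Pow(Add(831, Function('V')(113)), Rational(1, 2))), Rational(1, 2)) = Pow(Add(Rational(1, 18463), Pow(Add(831, Add(-42, 113)), Rational(1, 2))), Rational(1, 2)) = Pow(Add(Rational(1, 18463), Pow(Add(831, 71), Rational(1, 2))), Rational(1, 2)) = Pow(Add(Rational(1, 18463), Pow(902, Rational(1, 2))), Rational(1, 2))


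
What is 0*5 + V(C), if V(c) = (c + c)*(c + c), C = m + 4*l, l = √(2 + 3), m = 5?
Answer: 420 + 160*√5 ≈ 777.77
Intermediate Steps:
l = √5 ≈ 2.2361
C = 5 + 4*√5 ≈ 13.944
V(c) = 4*c² (V(c) = (2*c)*(2*c) = 4*c²)
0*5 + V(C) = 0*5 + 4*(5 + 4*√5)² = 0 + 4*(5 + 4*√5)² = 4*(5 + 4*√5)²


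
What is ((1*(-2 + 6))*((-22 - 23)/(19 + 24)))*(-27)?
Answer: 4860/43 ≈ 113.02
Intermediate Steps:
((1*(-2 + 6))*((-22 - 23)/(19 + 24)))*(-27) = ((1*4)*(-45/43))*(-27) = (4*(-45*1/43))*(-27) = (4*(-45/43))*(-27) = -180/43*(-27) = 4860/43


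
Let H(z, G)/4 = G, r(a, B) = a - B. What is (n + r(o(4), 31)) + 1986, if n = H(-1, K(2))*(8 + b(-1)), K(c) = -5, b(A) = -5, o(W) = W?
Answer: 1899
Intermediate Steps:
H(z, G) = 4*G
n = -60 (n = (4*(-5))*(8 - 5) = -20*3 = -60)
(n + r(o(4), 31)) + 1986 = (-60 + (4 - 1*31)) + 1986 = (-60 + (4 - 31)) + 1986 = (-60 - 27) + 1986 = -87 + 1986 = 1899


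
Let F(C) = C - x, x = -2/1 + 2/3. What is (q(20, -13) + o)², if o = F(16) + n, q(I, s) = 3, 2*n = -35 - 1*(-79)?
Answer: 16129/9 ≈ 1792.1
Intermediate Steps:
n = 22 (n = (-35 - 1*(-79))/2 = (-35 + 79)/2 = (½)*44 = 22)
x = -4/3 (x = -2*1 + 2*(⅓) = -2 + ⅔ = -4/3 ≈ -1.3333)
F(C) = 4/3 + C (F(C) = C - 1*(-4/3) = C + 4/3 = 4/3 + C)
o = 118/3 (o = (4/3 + 16) + 22 = 52/3 + 22 = 118/3 ≈ 39.333)
(q(20, -13) + o)² = (3 + 118/3)² = (127/3)² = 16129/9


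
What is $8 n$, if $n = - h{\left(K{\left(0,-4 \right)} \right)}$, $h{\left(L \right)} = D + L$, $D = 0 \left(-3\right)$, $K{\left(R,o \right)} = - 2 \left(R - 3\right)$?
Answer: $-48$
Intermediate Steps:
$K{\left(R,o \right)} = 6 - 2 R$ ($K{\left(R,o \right)} = - 2 \left(-3 + R\right) = 6 - 2 R$)
$D = 0$
$h{\left(L \right)} = L$ ($h{\left(L \right)} = 0 + L = L$)
$n = -6$ ($n = - (6 - 0) = - (6 + 0) = \left(-1\right) 6 = -6$)
$8 n = 8 \left(-6\right) = -48$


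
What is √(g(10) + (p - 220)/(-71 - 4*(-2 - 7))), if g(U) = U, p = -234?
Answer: 2*√7035/35 ≈ 4.7929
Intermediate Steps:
√(g(10) + (p - 220)/(-71 - 4*(-2 - 7))) = √(10 + (-234 - 220)/(-71 - 4*(-2 - 7))) = √(10 - 454/(-71 - 4*(-9))) = √(10 - 454/(-71 + 36)) = √(10 - 454/(-35)) = √(10 - 454*(-1/35)) = √(10 + 454/35) = √(804/35) = 2*√7035/35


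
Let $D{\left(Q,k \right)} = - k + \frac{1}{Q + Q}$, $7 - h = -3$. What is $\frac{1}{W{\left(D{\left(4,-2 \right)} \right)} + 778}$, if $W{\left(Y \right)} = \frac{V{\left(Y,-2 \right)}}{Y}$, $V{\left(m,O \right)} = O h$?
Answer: $\frac{17}{13066} \approx 0.0013011$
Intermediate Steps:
$h = 10$ ($h = 7 - -3 = 7 + 3 = 10$)
$D{\left(Q,k \right)} = \frac{1}{2 Q} - k$ ($D{\left(Q,k \right)} = - k + \frac{1}{2 Q} = \frac{1}{2 Q} - k$)
$V{\left(m,O \right)} = 10 O$ ($V{\left(m,O \right)} = O 10 = 10 O$)
$W{\left(Y \right)} = - \frac{20}{Y}$ ($W{\left(Y \right)} = \frac{10 \left(-2\right)}{Y} = - \frac{20}{Y}$)
$\frac{1}{W{\left(D{\left(4,-2 \right)} \right)} + 778} = \frac{1}{- \frac{20}{\frac{1}{2 \cdot 4} - -2} + 778} = \frac{1}{- \frac{20}{\frac{1}{2} \cdot \frac{1}{4} + 2} + 778} = \frac{1}{- \frac{20}{\frac{1}{8} + 2} + 778} = \frac{1}{- \frac{20}{\frac{17}{8}} + 778} = \frac{1}{\left(-20\right) \frac{8}{17} + 778} = \frac{1}{- \frac{160}{17} + 778} = \frac{1}{\frac{13066}{17}} = \frac{17}{13066}$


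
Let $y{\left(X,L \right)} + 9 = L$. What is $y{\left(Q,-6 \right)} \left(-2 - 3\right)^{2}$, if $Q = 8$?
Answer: $-375$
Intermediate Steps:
$y{\left(X,L \right)} = -9 + L$
$y{\left(Q,-6 \right)} \left(-2 - 3\right)^{2} = \left(-9 - 6\right) \left(-2 - 3\right)^{2} = - 15 \left(-5\right)^{2} = \left(-15\right) 25 = -375$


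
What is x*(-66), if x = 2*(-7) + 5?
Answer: 594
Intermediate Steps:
x = -9 (x = -14 + 5 = -9)
x*(-66) = -9*(-66) = 594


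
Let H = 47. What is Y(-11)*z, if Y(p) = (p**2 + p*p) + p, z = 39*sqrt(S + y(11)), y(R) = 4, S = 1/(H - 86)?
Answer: 231*sqrt(6045) ≈ 17960.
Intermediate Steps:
S = -1/39 (S = 1/(47 - 86) = 1/(-39) = -1/39 ≈ -0.025641)
z = sqrt(6045) (z = 39*sqrt(-1/39 + 4) = 39*sqrt(155/39) = 39*(sqrt(6045)/39) = sqrt(6045) ≈ 77.750)
Y(p) = p + 2*p**2 (Y(p) = (p**2 + p**2) + p = 2*p**2 + p = p + 2*p**2)
Y(-11)*z = (-11*(1 + 2*(-11)))*sqrt(6045) = (-11*(1 - 22))*sqrt(6045) = (-11*(-21))*sqrt(6045) = 231*sqrt(6045)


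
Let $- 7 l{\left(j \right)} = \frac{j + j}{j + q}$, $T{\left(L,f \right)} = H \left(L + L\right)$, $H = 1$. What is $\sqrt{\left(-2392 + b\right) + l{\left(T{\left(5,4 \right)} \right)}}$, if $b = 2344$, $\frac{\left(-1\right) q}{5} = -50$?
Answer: $\frac{i \sqrt{397579}}{91} \approx 6.929 i$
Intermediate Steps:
$q = 250$ ($q = \left(-5\right) \left(-50\right) = 250$)
$T{\left(L,f \right)} = 2 L$ ($T{\left(L,f \right)} = 1 \left(L + L\right) = 1 \cdot 2 L = 2 L$)
$l{\left(j \right)} = - \frac{2 j}{7 \left(250 + j\right)}$ ($l{\left(j \right)} = - \frac{\left(j + j\right) \frac{1}{j + 250}}{7} = - \frac{2 j \frac{1}{250 + j}}{7} = - \frac{2 j}{7 \left(250 + j\right)}$)
$\sqrt{\left(-2392 + b\right) + l{\left(T{\left(5,4 \right)} \right)}} = \sqrt{\left(-2392 + 2344\right) - \frac{2 \cdot 2 \cdot 5}{1750 + 7 \cdot 2 \cdot 5}} = \sqrt{-48 - \frac{20}{1750 + 7 \cdot 10}} = \sqrt{-48 - \frac{20}{1750 + 70}} = \sqrt{-48 - \frac{20}{1820}} = \sqrt{-48 - 20 \cdot \frac{1}{1820}} = \sqrt{-48 - \frac{1}{91}} = \sqrt{- \frac{4369}{91}} = \frac{i \sqrt{397579}}{91}$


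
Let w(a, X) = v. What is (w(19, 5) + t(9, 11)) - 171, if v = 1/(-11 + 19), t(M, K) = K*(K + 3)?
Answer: -135/8 ≈ -16.875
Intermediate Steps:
t(M, K) = K*(3 + K)
v = 1/8 ≈ 0.12500
w(a, X) = 1/8
(w(19, 5) + t(9, 11)) - 171 = (1/8 + 11*(3 + 11)) - 171 = (1/8 + 11*14) - 171 = (1/8 + 154) - 171 = 1233/8 - 171 = -135/8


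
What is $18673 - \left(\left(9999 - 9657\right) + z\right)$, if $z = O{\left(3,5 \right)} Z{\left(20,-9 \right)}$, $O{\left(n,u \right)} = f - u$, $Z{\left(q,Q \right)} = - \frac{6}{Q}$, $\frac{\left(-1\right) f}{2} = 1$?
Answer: $\frac{55007}{3} \approx 18336.0$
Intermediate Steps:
$f = -2$ ($f = \left(-2\right) 1 = -2$)
$O{\left(n,u \right)} = -2 - u$
$z = - \frac{14}{3}$ ($z = \left(-2 - 5\right) \left(- \frac{6}{-9}\right) = \left(-2 - 5\right) \left(\left(-6\right) \left(- \frac{1}{9}\right)\right) = \left(-7\right) \frac{2}{3} = - \frac{14}{3} \approx -4.6667$)
$18673 - \left(\left(9999 - 9657\right) + z\right) = 18673 - \left(\left(9999 - 9657\right) - \frac{14}{3}\right) = 18673 - \left(342 - \frac{14}{3}\right) = 18673 - \frac{1012}{3} = \frac{55007}{3}$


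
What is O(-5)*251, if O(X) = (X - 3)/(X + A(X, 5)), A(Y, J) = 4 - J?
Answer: 1004/3 ≈ 334.67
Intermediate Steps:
O(X) = (-3 + X)/(-1 + X) (O(X) = (X - 3)/(X + (4 - 1*5)) = (-3 + X)/(X + (4 - 5)) = (-3 + X)/(X - 1) = (-3 + X)/(-1 + X))
O(-5)*251 = ((-3 - 5)/(-1 - 5))*251 = (-8/(-6))*251 = -⅙*(-8)*251 = (4/3)*251 = 1004/3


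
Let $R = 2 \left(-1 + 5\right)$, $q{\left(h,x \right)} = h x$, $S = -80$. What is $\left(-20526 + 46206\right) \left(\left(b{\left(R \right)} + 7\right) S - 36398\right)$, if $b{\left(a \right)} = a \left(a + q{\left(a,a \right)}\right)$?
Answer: $-2132415840$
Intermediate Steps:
$R = 8$ ($R = 2 \cdot 4 = 8$)
$b{\left(a \right)} = a \left(a + a^{2}\right)$ ($b{\left(a \right)} = a \left(a + a a\right) = a \left(a + a^{2}\right)$)
$\left(-20526 + 46206\right) \left(\left(b{\left(R \right)} + 7\right) S - 36398\right) = \left(-20526 + 46206\right) \left(\left(8^{2} \left(1 + 8\right) + 7\right) \left(-80\right) - 36398\right) = 25680 \left(\left(64 \cdot 9 + 7\right) \left(-80\right) - 36398\right) = 25680 \left(\left(576 + 7\right) \left(-80\right) - 36398\right) = 25680 \left(583 \left(-80\right) - 36398\right) = 25680 \left(-46640 - 36398\right) = 25680 \left(-83038\right) = -2132415840$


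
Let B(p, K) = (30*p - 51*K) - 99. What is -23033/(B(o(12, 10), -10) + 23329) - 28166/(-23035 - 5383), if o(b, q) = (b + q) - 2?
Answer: 15504323/345847060 ≈ 0.044830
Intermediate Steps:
o(b, q) = -2 + b + q
B(p, K) = -99 - 51*K + 30*p (B(p, K) = (-51*K + 30*p) - 99 = -99 - 51*K + 30*p)
-23033/(B(o(12, 10), -10) + 23329) - 28166/(-23035 - 5383) = -23033/((-99 - 51*(-10) + 30*(-2 + 12 + 10)) + 23329) - 28166/(-23035 - 5383) = -23033/((-99 + 510 + 30*20) + 23329) - 28166/(-28418) = -23033/((-99 + 510 + 600) + 23329) - 28166*(-1/28418) = -23033/(1011 + 23329) + 14083/14209 = -23033/24340 + 14083/14209 = 15504323/345847060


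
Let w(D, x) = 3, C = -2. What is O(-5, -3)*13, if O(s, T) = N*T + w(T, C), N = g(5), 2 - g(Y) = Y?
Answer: 156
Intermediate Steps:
g(Y) = 2 - Y
N = -3 (N = 2 - 1*5 = 2 - 5 = -3)
O(s, T) = 3 - 3*T (O(s, T) = -3*T + 3 = 3 - 3*T)
O(-5, -3)*13 = (3 - 3*(-3))*13 = (3 + 9)*13 = 12*13 = 156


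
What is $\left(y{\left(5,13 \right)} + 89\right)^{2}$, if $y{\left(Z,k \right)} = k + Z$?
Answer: $11449$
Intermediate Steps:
$y{\left(Z,k \right)} = Z + k$
$\left(y{\left(5,13 \right)} + 89\right)^{2} = \left(\left(5 + 13\right) + 89\right)^{2} = \left(18 + 89\right)^{2} = 107^{2} = 11449$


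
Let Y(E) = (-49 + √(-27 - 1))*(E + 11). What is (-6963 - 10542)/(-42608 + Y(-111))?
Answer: 165019635/355543316 - 437625*I*√7/177771658 ≈ 0.46413 - 0.0065131*I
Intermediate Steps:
Y(E) = (-49 + 2*I*√7)*(11 + E) (Y(E) = (-49 + √(-28))*(11 + E) = (-49 + 2*I*√7)*(11 + E))
(-6963 - 10542)/(-42608 + Y(-111)) = (-6963 - 10542)/(-42608 + (-539 - 49*(-111) + 22*I*√7 + 2*I*(-111)*√7)) = -17505/(-42608 + (-539 + 5439 + 22*I*√7 - 222*I*√7)) = -17505/(-42608 + (4900 - 200*I*√7)) = -17505/(-37708 - 200*I*√7)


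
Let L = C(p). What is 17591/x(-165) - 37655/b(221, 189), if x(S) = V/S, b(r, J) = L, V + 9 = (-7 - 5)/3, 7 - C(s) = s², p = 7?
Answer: 122395145/546 ≈ 2.2417e+5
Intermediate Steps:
C(s) = 7 - s²
V = -13 (V = -9 + (-7 - 5)/3 = -9 + (⅓)*(-12) = -9 - 4 = -13)
L = -42 (L = 7 - 1*7² = 7 - 1*49 = 7 - 49 = -42)
b(r, J) = -42
x(S) = -13/S
17591/x(-165) - 37655/b(221, 189) = 17591/((-13/(-165))) - 37655/(-42) = 17591/((-13*(-1/165))) - 37655*(-1/42) = 17591/(13/165) + 37655/42 = 17591*(165/13) + 37655/42 = 2902515/13 + 37655/42 = 122395145/546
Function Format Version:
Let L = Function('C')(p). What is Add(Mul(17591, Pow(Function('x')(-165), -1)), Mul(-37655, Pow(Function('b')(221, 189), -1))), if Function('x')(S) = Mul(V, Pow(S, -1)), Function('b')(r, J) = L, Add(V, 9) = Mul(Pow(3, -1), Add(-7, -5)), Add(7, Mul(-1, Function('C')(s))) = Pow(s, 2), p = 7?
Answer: Rational(122395145, 546) ≈ 2.2417e+5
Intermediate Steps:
Function('C')(s) = Add(7, Mul(-1, Pow(s, 2)))
V = -13 (V = Add(-9, Mul(Pow(3, -1), Add(-7, -5))) = Add(-9, Mul(Rational(1, 3), -12)) = Add(-9, -4) = -13)
L = -42 (L = Add(7, Mul(-1, Pow(7, 2))) = Add(7, Mul(-1, 49)) = Add(7, -49) = -42)
Function('b')(r, J) = -42
Function('x')(S) = Mul(-13, Pow(S, -1))
Add(Mul(17591, Pow(Function('x')(-165), -1)), Mul(-37655, Pow(Function('b')(221, 189), -1))) = Add(Mul(17591, Pow(Mul(-13, Pow(-165, -1)), -1)), Mul(-37655, Pow(-42, -1))) = Add(Mul(17591, Pow(Mul(-13, Rational(-1, 165)), -1)), Mul(-37655, Rational(-1, 42))) = Add(Mul(17591, Pow(Rational(13, 165), -1)), Rational(37655, 42)) = Add(Mul(17591, Rational(165, 13)), Rational(37655, 42)) = Add(Rational(2902515, 13), Rational(37655, 42)) = Rational(122395145, 546)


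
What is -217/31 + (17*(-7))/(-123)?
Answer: -742/123 ≈ -6.0325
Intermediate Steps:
-217/31 + (17*(-7))/(-123) = -217*1/31 - 119*(-1/123) = -7 + 119/123 = -742/123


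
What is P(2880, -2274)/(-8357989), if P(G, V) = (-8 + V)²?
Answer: -5207524/8357989 ≈ -0.62306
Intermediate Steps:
P(2880, -2274)/(-8357989) = (-8 - 2274)²/(-8357989) = (-2282)²*(-1/8357989) = 5207524*(-1/8357989) = -5207524/8357989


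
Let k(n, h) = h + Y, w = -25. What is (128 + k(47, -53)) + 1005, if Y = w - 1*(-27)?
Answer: 1082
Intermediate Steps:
Y = 2 (Y = -25 - 1*(-27) = -25 + 27 = 2)
k(n, h) = 2 + h (k(n, h) = h + 2 = 2 + h)
(128 + k(47, -53)) + 1005 = (128 + (2 - 53)) + 1005 = (128 - 51) + 1005 = 77 + 1005 = 1082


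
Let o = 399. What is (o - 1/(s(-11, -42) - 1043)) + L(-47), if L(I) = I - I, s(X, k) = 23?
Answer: 406981/1020 ≈ 399.00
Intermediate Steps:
L(I) = 0
(o - 1/(s(-11, -42) - 1043)) + L(-47) = (399 - 1/(23 - 1043)) + 0 = (399 - 1/(-1020)) + 0 = (399 - 1*(-1/1020)) + 0 = (399 + 1/1020) + 0 = 406981/1020 + 0 = 406981/1020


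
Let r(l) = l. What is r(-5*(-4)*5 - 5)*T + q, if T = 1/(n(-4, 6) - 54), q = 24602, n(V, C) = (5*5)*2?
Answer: 98313/4 ≈ 24578.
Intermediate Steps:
n(V, C) = 50 (n(V, C) = 25*2 = 50)
T = -¼ (T = 1/(50 - 54) = 1/(-4) = -¼ ≈ -0.25000)
r(-5*(-4)*5 - 5)*T + q = (-5*(-4)*5 - 5)*(-¼) + 24602 = (20*5 - 5)*(-¼) + 24602 = (100 - 5)*(-¼) + 24602 = 95*(-¼) + 24602 = -95/4 + 24602 = 98313/4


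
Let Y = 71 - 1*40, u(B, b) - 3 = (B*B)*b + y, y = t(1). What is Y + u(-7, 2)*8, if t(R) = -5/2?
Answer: 819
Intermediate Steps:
t(R) = -5/2 (t(R) = -5*1/2 = -5/2)
y = -5/2 ≈ -2.5000
u(B, b) = 1/2 + b*B**2 (u(B, b) = 3 + ((B*B)*b - 5/2) = 3 + (B**2*b - 5/2) = 3 + (b*B**2 - 5/2) = 3 + (-5/2 + b*B**2) = 1/2 + b*B**2)
Y = 31 (Y = 71 - 40 = 31)
Y + u(-7, 2)*8 = 31 + (1/2 + 2*(-7)**2)*8 = 31 + (1/2 + 2*49)*8 = 31 + (1/2 + 98)*8 = 31 + (197/2)*8 = 31 + 788 = 819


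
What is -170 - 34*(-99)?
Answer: 3196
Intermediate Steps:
-170 - 34*(-99) = -170 + 3366 = 3196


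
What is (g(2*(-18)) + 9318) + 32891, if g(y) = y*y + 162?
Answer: 43667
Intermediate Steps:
g(y) = 162 + y**2 (g(y) = y**2 + 162 = 162 + y**2)
(g(2*(-18)) + 9318) + 32891 = ((162 + (2*(-18))**2) + 9318) + 32891 = ((162 + (-36)**2) + 9318) + 32891 = ((162 + 1296) + 9318) + 32891 = (1458 + 9318) + 32891 = 10776 + 32891 = 43667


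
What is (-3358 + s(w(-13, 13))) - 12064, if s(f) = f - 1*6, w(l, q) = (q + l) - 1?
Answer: -15429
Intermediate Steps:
w(l, q) = -1 + l + q (w(l, q) = (l + q) - 1 = -1 + l + q)
s(f) = -6 + f (s(f) = f - 6 = -6 + f)
(-3358 + s(w(-13, 13))) - 12064 = (-3358 + (-6 + (-1 - 13 + 13))) - 12064 = (-3358 + (-6 - 1)) - 12064 = (-3358 - 7) - 12064 = -3365 - 12064 = -15429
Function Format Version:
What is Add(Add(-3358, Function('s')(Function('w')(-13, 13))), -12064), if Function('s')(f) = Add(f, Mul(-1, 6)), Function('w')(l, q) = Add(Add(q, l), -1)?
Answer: -15429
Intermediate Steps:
Function('w')(l, q) = Add(-1, l, q) (Function('w')(l, q) = Add(Add(l, q), -1) = Add(-1, l, q))
Function('s')(f) = Add(-6, f) (Function('s')(f) = Add(f, -6) = Add(-6, f))
Add(Add(-3358, Function('s')(Function('w')(-13, 13))), -12064) = Add(Add(-3358, Add(-6, Add(-1, -13, 13))), -12064) = Add(Add(-3358, Add(-6, -1)), -12064) = Add(Add(-3358, -7), -12064) = Add(-3365, -12064) = -15429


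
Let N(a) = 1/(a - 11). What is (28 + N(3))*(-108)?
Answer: -6021/2 ≈ -3010.5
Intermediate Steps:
N(a) = 1/(-11 + a)
(28 + N(3))*(-108) = (28 + 1/(-11 + 3))*(-108) = (28 + 1/(-8))*(-108) = (28 - ⅛)*(-108) = (223/8)*(-108) = -6021/2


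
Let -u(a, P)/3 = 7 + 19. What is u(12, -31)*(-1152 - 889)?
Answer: 159198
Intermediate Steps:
u(a, P) = -78 (u(a, P) = -3*(7 + 19) = -3*26 = -78)
u(12, -31)*(-1152 - 889) = -78*(-1152 - 889) = -78*(-2041) = 159198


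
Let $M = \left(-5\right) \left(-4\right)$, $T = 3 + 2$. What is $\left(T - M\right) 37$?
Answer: $-555$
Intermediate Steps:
$T = 5$
$M = 20$
$\left(T - M\right) 37 = \left(5 - 20\right) 37 = \left(-15\right) 37 = -555$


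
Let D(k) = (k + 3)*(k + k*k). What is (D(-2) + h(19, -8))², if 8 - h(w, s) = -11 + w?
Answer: 4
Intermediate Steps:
h(w, s) = 19 - w (h(w, s) = 8 - (-11 + w) = 8 + (11 - w) = 19 - w)
D(k) = (3 + k)*(k + k²)
(D(-2) + h(19, -8))² = (-2*(3 + (-2)² + 4*(-2)) + (19 - 1*19))² = (-2*(3 + 4 - 8) + (19 - 19))² = (-2*(-1) + 0)² = (2 + 0)² = 2² = 4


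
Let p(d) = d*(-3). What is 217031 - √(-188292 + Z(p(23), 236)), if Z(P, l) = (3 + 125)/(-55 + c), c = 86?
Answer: 217031 - 2*I*√45236161/31 ≈ 2.1703e+5 - 433.92*I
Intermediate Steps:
p(d) = -3*d
Z(P, l) = 128/31 (Z(P, l) = (3 + 125)/(-55 + 86) = 128/31)
217031 - √(-188292 + Z(p(23), 236)) = 217031 - √(-188292 + 128/31) = 217031 - √(-5836924/31) = 217031 - 2*I*√45236161/31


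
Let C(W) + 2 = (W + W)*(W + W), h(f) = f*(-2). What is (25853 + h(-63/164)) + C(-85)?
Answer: 4489645/82 ≈ 54752.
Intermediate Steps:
h(f) = -2*f
C(W) = -2 + 4*W² (C(W) = -2 + (W + W)*(W + W) = -2 + (2*W)*(2*W) = -2 + 4*W²)
(25853 + h(-63/164)) + C(-85) = (25853 - (-126)/164) + (-2 + 4*(-85)²) = (25853 - (-126)/164) + (-2 + 4*7225) = (25853 - 2*(-63/164)) + (-2 + 28900) = (25853 + 63/82) + 28898 = 2120009/82 + 28898 = 4489645/82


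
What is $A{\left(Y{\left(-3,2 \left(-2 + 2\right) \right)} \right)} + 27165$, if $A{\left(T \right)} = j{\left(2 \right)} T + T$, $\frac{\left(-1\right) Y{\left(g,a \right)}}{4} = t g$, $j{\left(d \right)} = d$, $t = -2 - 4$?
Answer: $26949$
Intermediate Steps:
$t = -6$
$Y{\left(g,a \right)} = 24 g$ ($Y{\left(g,a \right)} = - 4 \left(- 6 g\right) = 24 g$)
$A{\left(T \right)} = 3 T$ ($A{\left(T \right)} = 2 T + T = 3 T$)
$A{\left(Y{\left(-3,2 \left(-2 + 2\right) \right)} \right)} + 27165 = 3 \cdot 24 \left(-3\right) + 27165 = 3 \left(-72\right) + 27165 = -216 + 27165 = 26949$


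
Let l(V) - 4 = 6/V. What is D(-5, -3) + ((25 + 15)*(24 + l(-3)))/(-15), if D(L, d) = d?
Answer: -217/3 ≈ -72.333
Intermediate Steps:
l(V) = 4 + 6/V
D(-5, -3) + ((25 + 15)*(24 + l(-3)))/(-15) = -3 + ((25 + 15)*(24 + (4 + 6/(-3))))/(-15) = -3 - 8*(24 + (4 + 6*(-1/3)))/3 = -3 - 8*(24 + (4 - 2))/3 = -3 - 8*(24 + 2)/3 = -3 - 8*26/3 = -3 - 1/15*1040 = -3 - 208/3 = -217/3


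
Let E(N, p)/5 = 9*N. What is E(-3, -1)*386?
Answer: -52110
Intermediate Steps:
E(N, p) = 45*N (E(N, p) = 5*(9*N) = 45*N)
E(-3, -1)*386 = (45*(-3))*386 = -135*386 = -52110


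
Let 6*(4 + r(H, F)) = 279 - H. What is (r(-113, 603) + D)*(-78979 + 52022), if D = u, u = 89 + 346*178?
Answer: -4992840755/3 ≈ -1.6643e+9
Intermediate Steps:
r(H, F) = 85/2 - H/6 (r(H, F) = -4 + (279 - H)/6 = -4 + (93/2 - H/6) = 85/2 - H/6)
u = 61677 (u = 89 + 61588 = 61677)
D = 61677
(r(-113, 603) + D)*(-78979 + 52022) = ((85/2 - ⅙*(-113)) + 61677)*(-78979 + 52022) = ((85/2 + 113/6) + 61677)*(-26957) = (184/3 + 61677)*(-26957) = (185215/3)*(-26957) = -4992840755/3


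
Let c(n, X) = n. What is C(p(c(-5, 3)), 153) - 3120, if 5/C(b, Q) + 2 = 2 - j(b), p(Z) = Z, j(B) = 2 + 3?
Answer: -3121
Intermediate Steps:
j(B) = 5
C(b, Q) = -1 (C(b, Q) = 5/(-2 + (2 - 1*5)) = 5/(-2 + (2 - 5)) = 5/(-2 - 3) = 5/(-5) = 5*(-1/5) = -1)
C(p(c(-5, 3)), 153) - 3120 = -1 - 3120 = -3121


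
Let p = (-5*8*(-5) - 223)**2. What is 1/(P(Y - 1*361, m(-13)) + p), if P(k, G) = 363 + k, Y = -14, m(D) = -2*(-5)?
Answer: 1/517 ≈ 0.0019342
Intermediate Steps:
m(D) = 10
p = 529 (p = (-40*(-5) - 223)**2 = (200 - 223)**2 = (-23)**2 = 529)
1/(P(Y - 1*361, m(-13)) + p) = 1/((363 + (-14 - 1*361)) + 529) = 1/((363 + (-14 - 361)) + 529) = 1/((363 - 375) + 529) = 1/(-12 + 529) = 1/517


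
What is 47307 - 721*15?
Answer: 36492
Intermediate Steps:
47307 - 721*15 = 47307 - 10815 = 36492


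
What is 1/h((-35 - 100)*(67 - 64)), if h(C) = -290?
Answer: -1/290 ≈ -0.0034483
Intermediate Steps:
1/h((-35 - 100)*(67 - 64)) = 1/(-290) = -1/290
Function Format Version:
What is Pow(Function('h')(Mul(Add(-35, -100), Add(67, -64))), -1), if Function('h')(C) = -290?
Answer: Rational(-1, 290) ≈ -0.0034483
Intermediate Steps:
Pow(Function('h')(Mul(Add(-35, -100), Add(67, -64))), -1) = Pow(-290, -1) = Rational(-1, 290)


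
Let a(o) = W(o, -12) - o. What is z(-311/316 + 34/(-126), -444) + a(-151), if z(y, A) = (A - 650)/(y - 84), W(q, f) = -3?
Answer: 272970428/1697237 ≈ 160.83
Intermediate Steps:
z(y, A) = (-650 + A)/(-84 + y)
a(o) = -3 - o
z(-311/316 + 34/(-126), -444) + a(-151) = (-650 - 444)/(-84 + (-311/316 + 34/(-126))) + (-3 - 1*(-151)) = -1094/(-84 + (-311*1/316 + 34*(-1/126))) + (-3 + 151) = -1094/(-84 + (-311/316 - 17/63)) + 148 = -1094/(-84 - 24965/19908) + 148 = -1094/(-1697237/19908) + 148 = -19908/1697237*(-1094) + 148 = 21779352/1697237 + 148 = 272970428/1697237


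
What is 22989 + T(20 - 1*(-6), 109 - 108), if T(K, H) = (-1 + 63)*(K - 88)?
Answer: 19145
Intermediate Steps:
T(K, H) = -5456 + 62*K (T(K, H) = 62*(-88 + K) = -5456 + 62*K)
22989 + T(20 - 1*(-6), 109 - 108) = 22989 + (-5456 + 62*(20 - 1*(-6))) = 22989 + (-5456 + 62*(20 + 6)) = 22989 + (-5456 + 62*26) = 22989 + (-5456 + 1612) = 22989 - 3844 = 19145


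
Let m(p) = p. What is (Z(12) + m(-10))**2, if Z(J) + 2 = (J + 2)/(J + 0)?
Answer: 4225/36 ≈ 117.36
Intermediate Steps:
Z(J) = -2 + (2 + J)/J (Z(J) = -2 + (J + 2)/(J + 0) = -2 + (2 + J)/J)
(Z(12) + m(-10))**2 = ((2 - 1*12)/12 - 10)**2 = ((2 - 12)/12 - 10)**2 = ((1/12)*(-10) - 10)**2 = (-5/6 - 10)**2 = (-65/6)**2 = 4225/36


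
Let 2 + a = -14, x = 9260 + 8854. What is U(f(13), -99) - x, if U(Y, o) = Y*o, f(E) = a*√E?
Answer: -18114 + 1584*√13 ≈ -12403.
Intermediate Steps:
x = 18114
a = -16 (a = -2 - 14 = -16)
f(E) = -16*√E
U(f(13), -99) - x = -16*√13*(-99) - 1*18114 = 1584*√13 - 18114 = -18114 + 1584*√13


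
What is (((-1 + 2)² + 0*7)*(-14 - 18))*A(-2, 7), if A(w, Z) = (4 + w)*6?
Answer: -384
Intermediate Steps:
A(w, Z) = 24 + 6*w
(((-1 + 2)² + 0*7)*(-14 - 18))*A(-2, 7) = (((-1 + 2)² + 0*7)*(-14 - 18))*(24 + 6*(-2)) = ((1² + 0)*(-32))*(24 - 12) = ((1 + 0)*(-32))*12 = (1*(-32))*12 = -32*12 = -384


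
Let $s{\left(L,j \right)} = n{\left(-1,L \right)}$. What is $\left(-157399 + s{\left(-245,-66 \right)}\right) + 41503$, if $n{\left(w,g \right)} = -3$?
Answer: $-115899$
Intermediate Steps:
$s{\left(L,j \right)} = -3$
$\left(-157399 + s{\left(-245,-66 \right)}\right) + 41503 = \left(-157399 - 3\right) + 41503 = -157402 + 41503 = -115899$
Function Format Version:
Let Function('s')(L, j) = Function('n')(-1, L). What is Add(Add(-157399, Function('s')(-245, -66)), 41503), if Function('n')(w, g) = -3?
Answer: -115899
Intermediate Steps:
Function('s')(L, j) = -3
Add(Add(-157399, Function('s')(-245, -66)), 41503) = Add(Add(-157399, -3), 41503) = Add(-157402, 41503) = -115899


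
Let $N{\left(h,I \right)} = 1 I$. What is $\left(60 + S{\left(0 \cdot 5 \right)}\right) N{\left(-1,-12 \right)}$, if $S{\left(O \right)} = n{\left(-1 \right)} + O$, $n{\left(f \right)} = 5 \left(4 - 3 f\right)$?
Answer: $-1140$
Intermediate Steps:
$N{\left(h,I \right)} = I$
$n{\left(f \right)} = 20 - 15 f$
$S{\left(O \right)} = 35 + O$ ($S{\left(O \right)} = \left(20 - -15\right) + O = \left(20 + 15\right) + O = 35 + O$)
$\left(60 + S{\left(0 \cdot 5 \right)}\right) N{\left(-1,-12 \right)} = \left(60 + \left(35 + 0 \cdot 5\right)\right) \left(-12\right) = \left(60 + \left(35 + 0\right)\right) \left(-12\right) = \left(60 + 35\right) \left(-12\right) = 95 \left(-12\right) = -1140$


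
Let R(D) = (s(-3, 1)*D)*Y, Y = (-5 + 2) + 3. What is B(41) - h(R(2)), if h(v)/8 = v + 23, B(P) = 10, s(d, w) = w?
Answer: -174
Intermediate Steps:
Y = 0 (Y = -3 + 3 = 0)
R(D) = 0 (R(D) = (1*D)*0 = D*0 = 0)
h(v) = 184 + 8*v (h(v) = 8*(v + 23) = 8*(23 + v) = 184 + 8*v)
B(41) - h(R(2)) = 10 - (184 + 8*0) = 10 - (184 + 0) = 10 - 1*184 = 10 - 184 = -174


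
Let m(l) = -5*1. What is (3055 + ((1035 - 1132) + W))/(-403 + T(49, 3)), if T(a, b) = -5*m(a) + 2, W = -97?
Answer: -2861/376 ≈ -7.6090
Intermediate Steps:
m(l) = -5
T(a, b) = 27 (T(a, b) = -5*(-5) + 2 = 25 + 2 = 27)
(3055 + ((1035 - 1132) + W))/(-403 + T(49, 3)) = (3055 + ((1035 - 1132) - 97))/(-403 + 27) = (3055 + (-97 - 97))/(-376) = (3055 - 194)*(-1/376) = 2861*(-1/376) = -2861/376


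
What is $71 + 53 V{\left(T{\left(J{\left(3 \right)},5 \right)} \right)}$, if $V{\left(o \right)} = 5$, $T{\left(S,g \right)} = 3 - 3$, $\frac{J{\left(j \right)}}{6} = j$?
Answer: $336$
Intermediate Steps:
$J{\left(j \right)} = 6 j$
$T{\left(S,g \right)} = 0$ ($T{\left(S,g \right)} = 3 - 3 = 0$)
$71 + 53 V{\left(T{\left(J{\left(3 \right)},5 \right)} \right)} = 71 + 53 \cdot 5 = 71 + 265 = 336$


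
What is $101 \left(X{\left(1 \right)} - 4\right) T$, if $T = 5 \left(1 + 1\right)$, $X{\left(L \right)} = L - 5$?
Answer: $-8080$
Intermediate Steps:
$X{\left(L \right)} = -5 + L$
$T = 10$ ($T = 5 \cdot 2 = 10$)
$101 \left(X{\left(1 \right)} - 4\right) T = 101 \left(\left(-5 + 1\right) - 4\right) 10 = 101 \left(-4 - 4\right) 10 = 101 \left(\left(-8\right) 10\right) = 101 \left(-80\right) = -8080$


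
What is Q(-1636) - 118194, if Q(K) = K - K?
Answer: -118194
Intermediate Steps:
Q(K) = 0
Q(-1636) - 118194 = 0 - 118194 = -118194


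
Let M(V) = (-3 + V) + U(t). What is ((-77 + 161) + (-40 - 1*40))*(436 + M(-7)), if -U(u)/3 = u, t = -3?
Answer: 1740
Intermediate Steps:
U(u) = -3*u
M(V) = 6 + V (M(V) = (-3 + V) - 3*(-3) = (-3 + V) + 9 = 6 + V)
((-77 + 161) + (-40 - 1*40))*(436 + M(-7)) = ((-77 + 161) + (-40 - 1*40))*(436 + (6 - 7)) = (84 + (-40 - 40))*(436 - 1) = (84 - 80)*435 = 4*435 = 1740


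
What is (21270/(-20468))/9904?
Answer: -10635/101357536 ≈ -0.00010493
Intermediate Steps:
(21270/(-20468))/9904 = (21270*(-1/20468))*(1/9904) = -10635/10234*1/9904 = -10635/101357536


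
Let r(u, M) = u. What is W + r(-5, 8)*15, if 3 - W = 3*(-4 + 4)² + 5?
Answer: -77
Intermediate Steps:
W = -2 (W = 3 - (3*(-4 + 4)² + 5) = 3 - (3*0² + 5) = 3 - (3*0 + 5) = 3 - (0 + 5) = 3 - 1*5 = 3 - 5 = -2)
W + r(-5, 8)*15 = -2 - 5*15 = -2 - 75 = -77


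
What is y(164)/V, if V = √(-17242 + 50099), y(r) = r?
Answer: 164*√32857/32857 ≈ 0.90475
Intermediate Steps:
V = √32857 ≈ 181.26
y(164)/V = 164/(√32857) = 164*(√32857/32857) = 164*√32857/32857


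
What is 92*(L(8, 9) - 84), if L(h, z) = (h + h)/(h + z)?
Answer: -129904/17 ≈ -7641.4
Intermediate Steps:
L(h, z) = 2*h/(h + z) (L(h, z) = (2*h)/(h + z) = 2*h/(h + z))
92*(L(8, 9) - 84) = 92*(2*8/(8 + 9) - 84) = 92*(2*8/17 - 84) = 92*(2*8*(1/17) - 84) = 92*(16/17 - 84) = 92*(-1412/17) = -129904/17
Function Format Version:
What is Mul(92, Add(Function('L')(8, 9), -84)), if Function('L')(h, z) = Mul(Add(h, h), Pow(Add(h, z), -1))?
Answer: Rational(-129904, 17) ≈ -7641.4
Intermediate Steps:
Function('L')(h, z) = Mul(2, h, Pow(Add(h, z), -1)) (Function('L')(h, z) = Mul(Mul(2, h), Pow(Add(h, z), -1)) = Mul(2, h, Pow(Add(h, z), -1)))
Mul(92, Add(Function('L')(8, 9), -84)) = Mul(92, Add(Mul(2, 8, Pow(Add(8, 9), -1)), -84)) = Mul(92, Add(Mul(2, 8, Pow(17, -1)), -84)) = Mul(92, Add(Mul(2, 8, Rational(1, 17)), -84)) = Mul(92, Add(Rational(16, 17), -84)) = Mul(92, Rational(-1412, 17)) = Rational(-129904, 17)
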